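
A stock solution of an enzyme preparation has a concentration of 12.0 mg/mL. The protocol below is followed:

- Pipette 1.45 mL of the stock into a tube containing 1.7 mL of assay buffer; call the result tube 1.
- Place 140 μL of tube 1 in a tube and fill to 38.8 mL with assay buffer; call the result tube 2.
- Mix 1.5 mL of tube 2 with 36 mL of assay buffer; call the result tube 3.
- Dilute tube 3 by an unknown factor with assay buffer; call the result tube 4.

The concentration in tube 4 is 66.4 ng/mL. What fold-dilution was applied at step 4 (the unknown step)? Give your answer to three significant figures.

12.0-fold

Step 1: 1.45 mL + 1.7 mL = 3.15 mL total → factor 3.15/1.45 = 2.1724
Step 2: 140 μL brought to 38.8 mL → factor 38800/140 = 277.14
Step 3: 1.5 mL + 36 mL = 37.5 mL total → factor 37.5/1.5 = 25
Step 4: unknown factor x
Product of known-step factors = 15052
Overall factor = 12.0 mg/mL / (66.4 ng/mL) = 1.8072 × 10^5
x = 1.8072 × 10^5 / 15052 = 12.0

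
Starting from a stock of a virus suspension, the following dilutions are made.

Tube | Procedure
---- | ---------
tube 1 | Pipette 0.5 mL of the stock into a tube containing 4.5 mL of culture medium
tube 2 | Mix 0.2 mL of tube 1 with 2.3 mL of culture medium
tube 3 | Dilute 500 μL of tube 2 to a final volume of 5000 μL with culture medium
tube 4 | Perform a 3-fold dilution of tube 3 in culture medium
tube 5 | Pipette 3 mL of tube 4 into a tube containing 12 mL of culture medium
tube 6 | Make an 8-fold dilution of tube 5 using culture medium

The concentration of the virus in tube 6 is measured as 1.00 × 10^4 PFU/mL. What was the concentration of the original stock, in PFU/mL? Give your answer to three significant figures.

Step 1: 0.5 mL + 4.5 mL = 5 mL total → factor 5/0.5 = 10
Step 2: 0.2 mL + 2.3 mL = 2.5 mL total → factor 2.5/0.2 = 12.5
Step 3: 500 μL brought to 5000 μL → factor 5000/500 = 10
Step 4: 3-fold → factor 3
Step 5: 3 mL + 12 mL = 15 mL total → factor 15/3 = 5
Step 6: 8-fold → factor 8
Overall dilution factor = 10 × 12.5 × 10 × 3 × 5 × 8 = 1.5 × 10^5
Stock = 1.00 × 10^4 PFU/mL × 1.5 × 10^5 = 1.50 × 10^9 PFU/mL

1.50 × 10^9 PFU/mL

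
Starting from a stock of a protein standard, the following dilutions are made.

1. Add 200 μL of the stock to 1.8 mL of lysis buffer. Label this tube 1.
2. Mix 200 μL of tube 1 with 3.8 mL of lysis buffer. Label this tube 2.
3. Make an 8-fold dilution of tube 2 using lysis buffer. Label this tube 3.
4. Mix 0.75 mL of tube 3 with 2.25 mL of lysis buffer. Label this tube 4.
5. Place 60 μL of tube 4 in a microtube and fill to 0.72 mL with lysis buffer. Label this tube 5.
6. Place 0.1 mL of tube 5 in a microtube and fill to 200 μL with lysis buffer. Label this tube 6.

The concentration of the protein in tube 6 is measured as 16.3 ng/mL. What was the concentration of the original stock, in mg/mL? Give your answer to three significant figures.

Step 1: 200 μL + 1.8 mL = 2000 μL total → factor 2000/200 = 10
Step 2: 200 μL + 3.8 mL = 4000 μL total → factor 4000/200 = 20
Step 3: 8-fold → factor 8
Step 4: 0.75 mL + 2.25 mL = 3 mL total → factor 3/0.75 = 4
Step 5: 60 μL brought to 0.72 mL → factor 720/60 = 12
Step 6: 0.1 mL brought to 200 μL → factor 0.2/0.1 = 2
Overall dilution factor = 10 × 20 × 8 × 4 × 12 × 2 = 1.536 × 10^5
Stock = 16.3 ng/mL × 1.536 × 10^5 = 2.504 × 10^6 ng/mL = 2.50 mg/mL

2.50 mg/mL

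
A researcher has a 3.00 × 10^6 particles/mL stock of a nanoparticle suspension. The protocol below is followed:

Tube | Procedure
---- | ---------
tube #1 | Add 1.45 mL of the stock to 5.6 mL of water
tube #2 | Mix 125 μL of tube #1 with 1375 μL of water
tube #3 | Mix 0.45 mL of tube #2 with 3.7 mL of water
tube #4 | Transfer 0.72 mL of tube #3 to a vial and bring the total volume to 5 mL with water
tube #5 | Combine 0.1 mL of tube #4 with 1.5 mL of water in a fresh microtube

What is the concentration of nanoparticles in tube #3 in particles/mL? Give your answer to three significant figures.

Step 1: 1.45 mL + 5.6 mL = 7.05 mL total → factor 7.05/1.45 = 4.8621
Step 2: 125 μL + 1375 μL = 1500 μL total → factor 1500/125 = 12
Step 3: 0.45 mL + 3.7 mL = 4.15 mL total → factor 4.15/0.45 = 9.2222
Dilution factor through tube #3 = 4.8621 × 12 × 9.2222 = 538.07
[tube #3] = 3.00 × 10^6 particles/mL / 538.07 = 5.58 × 10^3 particles/mL

5.58 × 10^3 particles/mL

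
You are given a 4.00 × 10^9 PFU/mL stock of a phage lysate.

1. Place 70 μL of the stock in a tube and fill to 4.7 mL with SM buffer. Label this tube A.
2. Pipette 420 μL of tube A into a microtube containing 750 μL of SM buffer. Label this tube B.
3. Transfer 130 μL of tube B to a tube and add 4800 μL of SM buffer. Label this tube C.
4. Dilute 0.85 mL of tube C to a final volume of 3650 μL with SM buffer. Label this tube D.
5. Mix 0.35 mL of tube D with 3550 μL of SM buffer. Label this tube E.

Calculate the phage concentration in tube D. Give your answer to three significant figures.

Step 1: 70 μL brought to 4.7 mL → factor 4700/70 = 67.143
Step 2: 420 μL + 750 μL = 1170 μL total → factor 1170/420 = 2.7857
Step 3: 130 μL + 4800 μL = 4930 μL total → factor 4930/130 = 37.923
Step 4: 0.85 mL brought to 3650 μL → factor 3.65/0.85 = 4.2941
Dilution factor through tube D = 67.143 × 2.7857 × 37.923 × 4.2941 = 30459
[tube D] = 4.00 × 10^9 PFU/mL / 30459 = 1.31 × 10^5 PFU/mL

1.31 × 10^5 PFU/mL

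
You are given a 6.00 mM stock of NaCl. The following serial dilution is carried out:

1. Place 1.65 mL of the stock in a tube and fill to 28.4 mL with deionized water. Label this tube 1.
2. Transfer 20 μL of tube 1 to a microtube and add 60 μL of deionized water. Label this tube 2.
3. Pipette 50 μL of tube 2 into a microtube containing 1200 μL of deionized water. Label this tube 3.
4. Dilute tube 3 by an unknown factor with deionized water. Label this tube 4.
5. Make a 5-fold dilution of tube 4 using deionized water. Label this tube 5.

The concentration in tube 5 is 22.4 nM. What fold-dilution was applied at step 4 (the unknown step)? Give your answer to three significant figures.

31.1-fold

Step 1: 1.65 mL brought to 28.4 mL → factor 28.4/1.65 = 17.212
Step 2: 20 μL + 60 μL = 80 μL total → factor 80/20 = 4
Step 3: 50 μL + 1200 μL = 1250 μL total → factor 1250/50 = 25
Step 4: unknown factor x
Step 5: 5-fold → factor 5
Product of known-step factors = 8606.1
Overall factor = 6.00 mM / (22.4 nM) = 2.6786 × 10^5
x = 2.6786 × 10^5 / 8606.1 = 31.1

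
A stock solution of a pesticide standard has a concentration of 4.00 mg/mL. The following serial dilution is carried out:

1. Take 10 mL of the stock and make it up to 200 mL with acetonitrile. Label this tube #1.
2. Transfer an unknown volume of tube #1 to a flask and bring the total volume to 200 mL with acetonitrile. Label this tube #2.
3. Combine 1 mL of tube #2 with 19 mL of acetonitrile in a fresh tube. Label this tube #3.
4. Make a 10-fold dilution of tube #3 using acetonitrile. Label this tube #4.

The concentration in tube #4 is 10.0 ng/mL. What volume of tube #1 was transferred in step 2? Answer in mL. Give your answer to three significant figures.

Step 1: 10 mL brought to 200 mL → factor 200/10 = 20
Step 2: v brought to 200 mL → factor = 200 mL/v
Step 3: 1 mL + 19 mL = 20 mL total → factor 20/1 = 20
Step 4: 10-fold → factor 10
Product of known-step factors = 4000
Overall factor = 4.00 mg/mL / (10.0 ng/mL) = 4 × 10^5
Step-2 factor = 4 × 10^5 / 4000 = 100
v = 200 mL / 100 = 2.00 mL

2.00 mL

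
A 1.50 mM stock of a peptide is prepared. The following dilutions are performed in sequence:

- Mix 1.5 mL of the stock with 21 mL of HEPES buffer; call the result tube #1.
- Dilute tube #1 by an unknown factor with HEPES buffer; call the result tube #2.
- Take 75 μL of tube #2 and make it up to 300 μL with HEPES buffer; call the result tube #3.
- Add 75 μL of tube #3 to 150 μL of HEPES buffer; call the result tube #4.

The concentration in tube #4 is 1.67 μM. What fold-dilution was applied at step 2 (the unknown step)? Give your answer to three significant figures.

Step 1: 1.5 mL + 21 mL = 22.5 mL total → factor 22.5/1.5 = 15
Step 2: unknown factor x
Step 3: 75 μL brought to 300 μL → factor 300/75 = 4
Step 4: 75 μL + 150 μL = 225 μL total → factor 225/75 = 3
Product of known-step factors = 180
Overall factor = 1.50 mM / (1.67 μM) = 898.2
x = 898.2 / 180 = 4.99

4.99-fold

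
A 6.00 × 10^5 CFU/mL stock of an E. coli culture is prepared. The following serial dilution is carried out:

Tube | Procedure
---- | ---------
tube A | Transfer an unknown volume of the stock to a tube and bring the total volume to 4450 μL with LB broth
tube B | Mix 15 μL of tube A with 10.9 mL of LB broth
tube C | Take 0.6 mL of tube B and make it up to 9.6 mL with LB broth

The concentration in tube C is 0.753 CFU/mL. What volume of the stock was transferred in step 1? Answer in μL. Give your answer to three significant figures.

Step 1: v brought to 4450 μL → factor = 4450 μL/v
Step 2: 15 μL + 10.9 mL = 10915 μL total → factor 10915/15 = 727.67
Step 3: 0.6 mL brought to 9.6 mL → factor 9.6/0.6 = 16
Product of known-step factors = 11643
Overall factor = 6.00 × 10^5 CFU/mL / (0.753 CFU/mL) = 7.9681 × 10^5
Step-1 factor = 7.9681 × 10^5 / 11643 = 68.439
v = 4450 μL / 68.439 = 65.0 μL

65.0 μL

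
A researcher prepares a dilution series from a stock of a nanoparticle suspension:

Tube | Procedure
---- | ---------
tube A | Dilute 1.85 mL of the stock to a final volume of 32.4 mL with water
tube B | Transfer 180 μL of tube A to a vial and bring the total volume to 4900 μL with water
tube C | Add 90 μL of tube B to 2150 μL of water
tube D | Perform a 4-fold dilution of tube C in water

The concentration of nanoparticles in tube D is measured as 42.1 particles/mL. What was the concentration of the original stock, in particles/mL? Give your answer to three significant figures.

2.00 × 10^6 particles/mL

Step 1: 1.85 mL brought to 32.4 mL → factor 32.4/1.85 = 17.514
Step 2: 180 μL brought to 4900 μL → factor 4900/180 = 27.222
Step 3: 90 μL + 2150 μL = 2240 μL total → factor 2240/90 = 24.889
Step 4: 4-fold → factor 4
Overall dilution factor = 17.514 × 27.222 × 24.889 × 4 = 47464
Stock = 42.1 particles/mL × 47464 = 2.00 × 10^6 particles/mL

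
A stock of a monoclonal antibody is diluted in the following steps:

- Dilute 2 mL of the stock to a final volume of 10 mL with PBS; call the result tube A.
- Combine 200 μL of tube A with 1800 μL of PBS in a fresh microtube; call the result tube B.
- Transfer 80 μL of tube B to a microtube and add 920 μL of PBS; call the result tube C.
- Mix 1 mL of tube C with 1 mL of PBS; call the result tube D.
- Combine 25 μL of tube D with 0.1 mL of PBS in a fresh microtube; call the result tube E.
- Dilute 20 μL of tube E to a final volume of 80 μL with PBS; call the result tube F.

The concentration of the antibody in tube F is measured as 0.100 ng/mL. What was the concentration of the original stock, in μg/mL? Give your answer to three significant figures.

2.50 μg/mL

Step 1: 2 mL brought to 10 mL → factor 10/2 = 5
Step 2: 200 μL + 1800 μL = 2000 μL total → factor 2000/200 = 10
Step 3: 80 μL + 920 μL = 1000 μL total → factor 1000/80 = 12.5
Step 4: 1 mL + 1 mL = 2 mL total → factor 2/1 = 2
Step 5: 25 μL + 0.1 mL = 125 μL total → factor 125/25 = 5
Step 6: 20 μL brought to 80 μL → factor 80/20 = 4
Overall dilution factor = 5 × 10 × 12.5 × 2 × 5 × 4 = 25000
Stock = 0.100 ng/mL × 25000 = 2500 ng/mL = 2.50 μg/mL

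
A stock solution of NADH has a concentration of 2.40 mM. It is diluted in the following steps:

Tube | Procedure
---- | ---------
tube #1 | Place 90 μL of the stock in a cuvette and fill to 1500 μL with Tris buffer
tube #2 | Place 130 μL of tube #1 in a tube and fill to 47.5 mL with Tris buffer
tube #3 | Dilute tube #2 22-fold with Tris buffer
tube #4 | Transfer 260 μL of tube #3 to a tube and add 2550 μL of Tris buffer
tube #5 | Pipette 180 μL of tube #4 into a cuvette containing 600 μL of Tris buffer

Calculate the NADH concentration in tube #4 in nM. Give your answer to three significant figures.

1.66 nM

Step 1: 90 μL brought to 1500 μL → factor 1500/90 = 16.667
Step 2: 130 μL brought to 47.5 mL → factor 47500/130 = 365.38
Step 3: 22-fold → factor 22
Step 4: 260 μL + 2550 μL = 2810 μL total → factor 2810/260 = 10.808
Dilution factor through tube #4 = 16.667 × 365.38 × 22 × 10.808 = 1.448 × 10^6
[tube #4] = 2.40 mM / 1.448 × 10^6 = 1.658 × 10^-6 mM = 1.66 nM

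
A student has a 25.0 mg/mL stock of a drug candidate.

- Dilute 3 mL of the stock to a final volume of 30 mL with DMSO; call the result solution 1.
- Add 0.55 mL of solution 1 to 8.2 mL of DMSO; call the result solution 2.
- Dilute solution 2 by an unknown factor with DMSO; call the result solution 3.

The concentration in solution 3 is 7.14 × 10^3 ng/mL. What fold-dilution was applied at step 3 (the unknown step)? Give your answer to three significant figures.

Step 1: 3 mL brought to 30 mL → factor 30/3 = 10
Step 2: 0.55 mL + 8.2 mL = 8.75 mL total → factor 8.75/0.55 = 15.909
Step 3: unknown factor x
Product of known-step factors = 159.09
Overall factor = 25.0 mg/mL / (7.14 × 10^3 ng/mL) = 3501.4
x = 3501.4 / 159.09 = 22.0

22.0-fold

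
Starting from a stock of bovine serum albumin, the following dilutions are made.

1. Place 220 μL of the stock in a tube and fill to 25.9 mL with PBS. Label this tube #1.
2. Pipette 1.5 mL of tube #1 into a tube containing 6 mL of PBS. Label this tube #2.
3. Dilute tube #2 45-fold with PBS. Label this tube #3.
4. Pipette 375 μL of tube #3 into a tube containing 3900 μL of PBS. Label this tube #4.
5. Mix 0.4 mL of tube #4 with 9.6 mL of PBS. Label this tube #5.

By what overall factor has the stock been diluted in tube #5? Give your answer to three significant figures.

7.55 × 10^6

Step 1: 220 μL brought to 25.9 mL → factor 25900/220 = 117.73
Step 2: 1.5 mL + 6 mL = 7.5 mL total → factor 7.5/1.5 = 5
Step 3: 45-fold → factor 45
Step 4: 375 μL + 3900 μL = 4275 μL total → factor 4275/375 = 11.4
Step 5: 0.4 mL + 9.6 mL = 10 mL total → factor 10/0.4 = 25
Overall dilution factor = 117.73 × 5 × 45 × 11.4 × 25 = 7.5493 × 10^6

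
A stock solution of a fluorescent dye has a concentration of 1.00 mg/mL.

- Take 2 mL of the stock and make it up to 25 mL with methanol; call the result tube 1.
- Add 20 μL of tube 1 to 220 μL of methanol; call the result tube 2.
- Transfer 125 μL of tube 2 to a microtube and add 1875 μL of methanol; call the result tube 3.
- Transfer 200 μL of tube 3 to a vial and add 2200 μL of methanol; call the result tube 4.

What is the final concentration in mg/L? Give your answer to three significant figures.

Step 1: 2 mL brought to 25 mL → factor 25/2 = 12.5
Step 2: 20 μL + 220 μL = 240 μL total → factor 240/20 = 12
Step 3: 125 μL + 1875 μL = 2000 μL total → factor 2000/125 = 16
Step 4: 200 μL + 2200 μL = 2400 μL total → factor 2400/200 = 12
Overall dilution factor = 12.5 × 12 × 16 × 12 = 28800
Final = 1.00 mg/mL / 28800 = 3.472 × 10^-5 mg/mL = 0.0347 mg/L

0.0347 mg/L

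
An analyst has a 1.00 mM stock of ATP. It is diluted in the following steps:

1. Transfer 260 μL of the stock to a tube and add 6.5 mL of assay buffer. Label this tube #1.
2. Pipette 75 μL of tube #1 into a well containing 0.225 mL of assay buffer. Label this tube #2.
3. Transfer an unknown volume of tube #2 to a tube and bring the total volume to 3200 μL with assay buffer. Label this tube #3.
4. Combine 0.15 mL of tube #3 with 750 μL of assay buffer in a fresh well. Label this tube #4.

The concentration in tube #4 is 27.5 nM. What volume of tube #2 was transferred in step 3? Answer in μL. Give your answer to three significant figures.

Step 1: 260 μL + 6.5 mL = 6760 μL total → factor 6760/260 = 26
Step 2: 75 μL + 0.225 mL = 300 μL total → factor 300/75 = 4
Step 3: v brought to 3200 μL → factor = 3200 μL/v
Step 4: 0.15 mL + 750 μL = 0.9 mL total → factor 0.9/0.15 = 6
Product of known-step factors = 624
Overall factor = 1.00 mM / (27.5 nM) = 36364
Step-3 factor = 36364 / 624 = 58.275
v = 3200 μL / 58.275 = 54.9 μL

54.9 μL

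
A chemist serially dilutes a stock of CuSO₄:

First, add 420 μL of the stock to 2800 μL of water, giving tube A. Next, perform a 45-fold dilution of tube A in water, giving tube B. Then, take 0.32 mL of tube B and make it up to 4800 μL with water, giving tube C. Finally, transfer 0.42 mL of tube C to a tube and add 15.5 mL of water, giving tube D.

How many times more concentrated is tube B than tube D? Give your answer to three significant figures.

569

Step 1: 420 μL + 2800 μL = 3220 μL total → factor 3220/420 = 7.6667
Step 2: 45-fold → factor 45
Step 3: 0.32 mL brought to 4800 μL → factor 4.8/0.32 = 15
Step 4: 0.42 mL + 15.5 mL = 15.92 mL total → factor 15.92/0.42 = 37.905
Dilution factor to tube B = 345; to tube D = 1.9616 × 10^5
[tube B]/[tube D] = (factor to tube D)/(factor to tube B) = 1.9616 × 10^5/345 = 569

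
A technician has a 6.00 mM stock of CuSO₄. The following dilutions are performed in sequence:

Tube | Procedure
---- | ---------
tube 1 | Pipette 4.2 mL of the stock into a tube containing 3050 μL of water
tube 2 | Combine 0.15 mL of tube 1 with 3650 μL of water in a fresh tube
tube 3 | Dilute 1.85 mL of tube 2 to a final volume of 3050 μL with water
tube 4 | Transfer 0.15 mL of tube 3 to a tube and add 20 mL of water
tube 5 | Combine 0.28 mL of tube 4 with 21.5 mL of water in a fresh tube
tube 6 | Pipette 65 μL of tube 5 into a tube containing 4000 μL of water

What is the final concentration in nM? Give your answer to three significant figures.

0.127 nM

Step 1: 4.2 mL + 3050 μL = 7.25 mL total → factor 7.25/4.2 = 1.7262
Step 2: 0.15 mL + 3650 μL = 3.8 mL total → factor 3.8/0.15 = 25.333
Step 3: 1.85 mL brought to 3050 μL → factor 3.05/1.85 = 1.6486
Step 4: 0.15 mL + 20 mL = 20.15 mL total → factor 20.15/0.15 = 134.33
Step 5: 0.28 mL + 21.5 mL = 21.78 mL total → factor 21.78/0.28 = 77.786
Step 6: 65 μL + 4000 μL = 4065 μL total → factor 4065/65 = 62.538
Overall dilution factor = 1.7262 × 25.333 × 1.6486 × 134.33 × 77.786 × 62.538 = 4.7113 × 10^7
Final = 6.00 mM / 4.7113 × 10^7 = 1.274 × 10^-7 mM = 0.127 nM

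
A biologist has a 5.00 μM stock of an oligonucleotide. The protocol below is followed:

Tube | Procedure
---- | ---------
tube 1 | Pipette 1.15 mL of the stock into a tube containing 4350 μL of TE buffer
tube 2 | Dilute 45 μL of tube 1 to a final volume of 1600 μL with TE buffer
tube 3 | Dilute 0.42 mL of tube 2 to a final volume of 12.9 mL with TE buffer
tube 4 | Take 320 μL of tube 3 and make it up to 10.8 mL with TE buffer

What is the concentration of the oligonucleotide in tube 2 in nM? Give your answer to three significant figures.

Step 1: 1.15 mL + 4350 μL = 5.5 mL total → factor 5.5/1.15 = 4.7826
Step 2: 45 μL brought to 1600 μL → factor 1600/45 = 35.556
Dilution factor through tube 2 = 4.7826 × 35.556 = 170.05
[tube 2] = 5.00 μM / 170.05 = 0.02940 μM = 29.4 nM

29.4 nM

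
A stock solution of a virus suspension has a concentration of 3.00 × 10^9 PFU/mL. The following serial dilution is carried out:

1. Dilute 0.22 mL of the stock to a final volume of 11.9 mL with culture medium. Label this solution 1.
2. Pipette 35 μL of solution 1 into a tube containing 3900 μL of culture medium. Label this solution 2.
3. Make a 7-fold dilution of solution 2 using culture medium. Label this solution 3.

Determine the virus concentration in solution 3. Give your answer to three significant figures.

7.05 × 10^4 PFU/mL

Step 1: 0.22 mL brought to 11.9 mL → factor 11.9/0.22 = 54.091
Step 2: 35 μL + 3900 μL = 3935 μL total → factor 3935/35 = 112.43
Step 3: 7-fold → factor 7
Overall dilution factor = 54.091 × 112.43 × 7 = 42570
Final = 3.00 × 10^9 PFU/mL / 42570 = 7.05 × 10^4 PFU/mL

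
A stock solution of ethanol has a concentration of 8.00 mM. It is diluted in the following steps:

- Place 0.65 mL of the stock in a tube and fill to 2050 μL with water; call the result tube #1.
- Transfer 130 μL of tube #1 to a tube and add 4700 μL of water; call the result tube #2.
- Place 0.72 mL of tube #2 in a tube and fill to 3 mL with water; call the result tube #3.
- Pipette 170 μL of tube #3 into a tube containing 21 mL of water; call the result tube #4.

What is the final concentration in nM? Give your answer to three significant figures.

Step 1: 0.65 mL brought to 2050 μL → factor 2.05/0.65 = 3.1538
Step 2: 130 μL + 4700 μL = 4830 μL total → factor 4830/130 = 37.154
Step 3: 0.72 mL brought to 3 mL → factor 3/0.72 = 4.1667
Step 4: 170 μL + 21 mL = 21170 μL total → factor 21170/170 = 124.53
Overall dilution factor = 3.1538 × 37.154 × 4.1667 × 124.53 = 60800
Final = 8.00 mM / 60800 = 0.0001316 mM = 132 nM

132 nM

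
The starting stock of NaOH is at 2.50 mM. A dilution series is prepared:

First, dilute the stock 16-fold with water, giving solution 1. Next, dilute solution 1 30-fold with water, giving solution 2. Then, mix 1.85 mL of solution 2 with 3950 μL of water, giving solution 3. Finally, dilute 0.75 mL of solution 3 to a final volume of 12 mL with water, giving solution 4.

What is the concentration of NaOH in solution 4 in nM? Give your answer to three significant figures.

Step 1: 16-fold → factor 16
Step 2: 30-fold → factor 30
Step 3: 1.85 mL + 3950 μL = 5.8 mL total → factor 5.8/1.85 = 3.1351
Step 4: 0.75 mL brought to 12 mL → factor 12/0.75 = 16
Overall dilution factor = 16 × 30 × 3.1351 × 16 = 24078
Final = 2.50 mM / 24078 = 0.0001038 mM = 104 nM

104 nM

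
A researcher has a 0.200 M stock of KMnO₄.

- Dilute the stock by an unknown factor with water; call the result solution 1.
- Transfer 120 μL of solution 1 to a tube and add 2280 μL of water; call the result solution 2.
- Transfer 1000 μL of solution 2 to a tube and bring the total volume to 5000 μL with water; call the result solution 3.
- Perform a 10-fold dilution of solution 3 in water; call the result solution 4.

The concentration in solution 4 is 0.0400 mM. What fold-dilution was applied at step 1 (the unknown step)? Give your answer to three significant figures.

Step 1: unknown factor x
Step 2: 120 μL + 2280 μL = 2400 μL total → factor 2400/120 = 20
Step 3: 1000 μL brought to 5000 μL → factor 5000/1000 = 5
Step 4: 10-fold → factor 10
Product of known-step factors = 1000
Overall factor = 0.200 M / (0.0400 mM) = 5000
x = 5000 / 1000 = 5.00

5.00-fold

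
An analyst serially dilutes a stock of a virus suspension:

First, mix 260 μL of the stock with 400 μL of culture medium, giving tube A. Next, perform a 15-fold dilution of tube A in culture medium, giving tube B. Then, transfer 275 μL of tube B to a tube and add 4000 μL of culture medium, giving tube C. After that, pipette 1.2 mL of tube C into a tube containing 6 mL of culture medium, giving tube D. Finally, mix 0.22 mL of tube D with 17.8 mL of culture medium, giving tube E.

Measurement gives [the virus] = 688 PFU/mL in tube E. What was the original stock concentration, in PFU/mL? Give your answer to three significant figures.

2.00 × 10^8 PFU/mL

Step 1: 260 μL + 400 μL = 660 μL total → factor 660/260 = 2.5385
Step 2: 15-fold → factor 15
Step 3: 275 μL + 4000 μL = 4275 μL total → factor 4275/275 = 15.545
Step 4: 1.2 mL + 6 mL = 7.2 mL total → factor 7.2/1.2 = 6
Step 5: 0.22 mL + 17.8 mL = 18.02 mL total → factor 18.02/0.22 = 81.909
Overall dilution factor = 2.5385 × 15 × 15.545 × 6 × 81.909 = 2.909 × 10^5
Stock = 688 PFU/mL × 2.909 × 10^5 = 2.00 × 10^8 PFU/mL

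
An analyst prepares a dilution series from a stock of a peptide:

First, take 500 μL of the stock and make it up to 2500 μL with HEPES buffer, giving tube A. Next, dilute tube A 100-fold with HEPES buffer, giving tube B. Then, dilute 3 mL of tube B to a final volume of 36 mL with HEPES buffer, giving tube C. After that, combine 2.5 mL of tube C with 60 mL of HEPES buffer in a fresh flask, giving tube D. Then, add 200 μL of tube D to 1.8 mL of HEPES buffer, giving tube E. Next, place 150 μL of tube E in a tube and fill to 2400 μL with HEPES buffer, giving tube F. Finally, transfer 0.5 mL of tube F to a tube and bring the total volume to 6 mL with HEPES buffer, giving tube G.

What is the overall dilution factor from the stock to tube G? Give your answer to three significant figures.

2.88 × 10^8

Step 1: 500 μL brought to 2500 μL → factor 2500/500 = 5
Step 2: 100-fold → factor 100
Step 3: 3 mL brought to 36 mL → factor 36/3 = 12
Step 4: 2.5 mL + 60 mL = 62.5 mL total → factor 62.5/2.5 = 25
Step 5: 200 μL + 1.8 mL = 2000 μL total → factor 2000/200 = 10
Step 6: 150 μL brought to 2400 μL → factor 2400/150 = 16
Step 7: 0.5 mL brought to 6 mL → factor 6/0.5 = 12
Overall dilution factor = 5 × 100 × 12 × 25 × 10 × 16 × 12 = 2.88 × 10^8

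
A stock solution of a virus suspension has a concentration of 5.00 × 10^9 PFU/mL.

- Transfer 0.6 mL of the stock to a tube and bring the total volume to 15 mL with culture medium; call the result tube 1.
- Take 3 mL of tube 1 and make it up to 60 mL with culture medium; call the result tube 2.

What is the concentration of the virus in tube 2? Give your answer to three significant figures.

Step 1: 0.6 mL brought to 15 mL → factor 15/0.6 = 25
Step 2: 3 mL brought to 60 mL → factor 60/3 = 20
Overall dilution factor = 25 × 20 = 500
Final = 5.00 × 10^9 PFU/mL / 500 = 1.00 × 10^7 PFU/mL

1.00 × 10^7 PFU/mL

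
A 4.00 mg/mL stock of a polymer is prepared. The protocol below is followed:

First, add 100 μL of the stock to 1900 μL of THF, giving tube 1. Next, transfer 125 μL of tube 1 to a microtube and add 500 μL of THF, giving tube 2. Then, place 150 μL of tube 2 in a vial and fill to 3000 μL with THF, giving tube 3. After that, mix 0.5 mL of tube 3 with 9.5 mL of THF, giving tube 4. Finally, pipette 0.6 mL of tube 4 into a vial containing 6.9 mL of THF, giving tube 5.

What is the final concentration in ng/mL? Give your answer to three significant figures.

8.00 ng/mL

Step 1: 100 μL + 1900 μL = 2000 μL total → factor 2000/100 = 20
Step 2: 125 μL + 500 μL = 625 μL total → factor 625/125 = 5
Step 3: 150 μL brought to 3000 μL → factor 3000/150 = 20
Step 4: 0.5 mL + 9.5 mL = 10 mL total → factor 10/0.5 = 20
Step 5: 0.6 mL + 6.9 mL = 7.5 mL total → factor 7.5/0.6 = 12.5
Overall dilution factor = 20 × 5 × 20 × 20 × 12.5 = 5 × 10^5
Final = 4.00 mg/mL / 5 × 10^5 = 8.000 × 10^-6 mg/mL = 8.00 ng/mL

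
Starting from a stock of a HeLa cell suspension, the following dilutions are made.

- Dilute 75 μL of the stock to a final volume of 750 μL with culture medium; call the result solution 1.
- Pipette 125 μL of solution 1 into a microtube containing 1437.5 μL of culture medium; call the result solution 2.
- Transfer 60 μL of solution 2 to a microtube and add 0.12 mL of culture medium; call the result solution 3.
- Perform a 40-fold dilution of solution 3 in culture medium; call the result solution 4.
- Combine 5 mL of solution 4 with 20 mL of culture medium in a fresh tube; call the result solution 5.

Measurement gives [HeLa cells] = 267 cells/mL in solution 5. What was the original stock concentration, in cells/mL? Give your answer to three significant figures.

Step 1: 75 μL brought to 750 μL → factor 750/75 = 10
Step 2: 125 μL + 1437.5 μL = 1562.5 μL total → factor 1562.5/125 = 12.5
Step 3: 60 μL + 0.12 mL = 180 μL total → factor 180/60 = 3
Step 4: 40-fold → factor 40
Step 5: 5 mL + 20 mL = 25 mL total → factor 25/5 = 5
Overall dilution factor = 10 × 12.5 × 3 × 40 × 5 = 75000
Stock = 267 cells/mL × 75000 = 2.00 × 10^7 cells/mL

2.00 × 10^7 cells/mL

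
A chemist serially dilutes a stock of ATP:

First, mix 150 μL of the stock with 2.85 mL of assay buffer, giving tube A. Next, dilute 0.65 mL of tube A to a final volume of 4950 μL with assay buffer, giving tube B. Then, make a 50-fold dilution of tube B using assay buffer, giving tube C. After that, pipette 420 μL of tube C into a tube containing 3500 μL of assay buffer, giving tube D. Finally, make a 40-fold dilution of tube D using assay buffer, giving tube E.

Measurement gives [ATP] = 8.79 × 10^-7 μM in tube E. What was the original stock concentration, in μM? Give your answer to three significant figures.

2.50 μM

Step 1: 150 μL + 2.85 mL = 3000 μL total → factor 3000/150 = 20
Step 2: 0.65 mL brought to 4950 μL → factor 4.95/0.65 = 7.6154
Step 3: 50-fold → factor 50
Step 4: 420 μL + 3500 μL = 3920 μL total → factor 3920/420 = 9.3333
Step 5: 40-fold → factor 40
Overall dilution factor = 20 × 7.6154 × 50 × 9.3333 × 40 = 2.8431 × 10^6
Stock = 8.79 × 10^-7 μM × 2.8431 × 10^6 = 2.50 μM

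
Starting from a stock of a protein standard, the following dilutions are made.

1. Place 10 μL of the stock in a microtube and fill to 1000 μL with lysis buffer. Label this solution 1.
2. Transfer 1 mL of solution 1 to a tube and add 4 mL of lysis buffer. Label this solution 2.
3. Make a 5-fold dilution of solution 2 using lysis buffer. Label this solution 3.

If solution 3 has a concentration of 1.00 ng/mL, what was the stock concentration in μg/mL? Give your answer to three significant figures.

Step 1: 10 μL brought to 1000 μL → factor 1000/10 = 100
Step 2: 1 mL + 4 mL = 5 mL total → factor 5/1 = 5
Step 3: 5-fold → factor 5
Overall dilution factor = 100 × 5 × 5 = 2500
Stock = 1.00 ng/mL × 2500 = 2500 ng/mL = 2.50 μg/mL

2.50 μg/mL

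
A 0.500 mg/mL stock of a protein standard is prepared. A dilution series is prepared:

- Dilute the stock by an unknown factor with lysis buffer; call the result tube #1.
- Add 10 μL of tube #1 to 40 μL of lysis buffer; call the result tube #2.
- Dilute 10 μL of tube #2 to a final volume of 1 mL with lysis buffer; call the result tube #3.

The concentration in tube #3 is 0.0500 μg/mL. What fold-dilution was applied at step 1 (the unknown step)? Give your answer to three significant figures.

20.0-fold

Step 1: unknown factor x
Step 2: 10 μL + 40 μL = 50 μL total → factor 50/10 = 5
Step 3: 10 μL brought to 1 mL → factor 1000/10 = 100
Product of known-step factors = 500
Overall factor = 0.500 mg/mL / (0.0500 μg/mL) = 10000
x = 10000 / 500 = 20.0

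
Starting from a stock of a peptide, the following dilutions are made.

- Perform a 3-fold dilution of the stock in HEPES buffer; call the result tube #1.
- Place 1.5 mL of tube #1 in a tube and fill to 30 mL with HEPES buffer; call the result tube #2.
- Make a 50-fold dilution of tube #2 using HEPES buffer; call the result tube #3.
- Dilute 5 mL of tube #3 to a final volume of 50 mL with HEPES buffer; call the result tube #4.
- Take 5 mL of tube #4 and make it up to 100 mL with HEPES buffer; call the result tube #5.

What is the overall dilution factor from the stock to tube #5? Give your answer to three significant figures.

6.00 × 10^5

Step 1: 3-fold → factor 3
Step 2: 1.5 mL brought to 30 mL → factor 30/1.5 = 20
Step 3: 50-fold → factor 50
Step 4: 5 mL brought to 50 mL → factor 50/5 = 10
Step 5: 5 mL brought to 100 mL → factor 100/5 = 20
Overall dilution factor = 3 × 20 × 50 × 10 × 20 = 6 × 10^5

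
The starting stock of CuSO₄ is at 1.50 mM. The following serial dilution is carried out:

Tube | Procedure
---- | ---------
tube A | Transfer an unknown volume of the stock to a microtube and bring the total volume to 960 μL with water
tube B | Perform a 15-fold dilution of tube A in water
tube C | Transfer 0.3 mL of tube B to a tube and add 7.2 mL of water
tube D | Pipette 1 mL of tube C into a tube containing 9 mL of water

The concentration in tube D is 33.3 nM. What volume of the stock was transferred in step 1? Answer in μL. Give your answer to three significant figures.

79.9 μL

Step 1: v brought to 960 μL → factor = 960 μL/v
Step 2: 15-fold → factor 15
Step 3: 0.3 mL + 7.2 mL = 7.5 mL total → factor 7.5/0.3 = 25
Step 4: 1 mL + 9 mL = 10 mL total → factor 10/1 = 10
Product of known-step factors = 3750
Overall factor = 1.50 mM / (33.3 nM) = 45045
Step-1 factor = 45045 / 3750 = 12.012
v = 960 μL / 12.012 = 79.9 μL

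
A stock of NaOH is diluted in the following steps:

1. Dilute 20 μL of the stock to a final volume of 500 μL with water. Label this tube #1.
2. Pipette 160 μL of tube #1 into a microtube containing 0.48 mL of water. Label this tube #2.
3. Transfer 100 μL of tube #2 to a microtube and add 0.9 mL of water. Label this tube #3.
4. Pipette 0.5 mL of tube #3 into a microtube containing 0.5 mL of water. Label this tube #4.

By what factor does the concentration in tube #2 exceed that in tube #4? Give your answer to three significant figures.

Step 1: 20 μL brought to 500 μL → factor 500/20 = 25
Step 2: 160 μL + 0.48 mL = 640 μL total → factor 640/160 = 4
Step 3: 100 μL + 0.9 mL = 1000 μL total → factor 1000/100 = 10
Step 4: 0.5 mL + 0.5 mL = 1 mL total → factor 1/0.5 = 2
Dilution factor to tube #2 = 100; to tube #4 = 2000
[tube #2]/[tube #4] = (factor to tube #4)/(factor to tube #2) = 2000/100 = 20.0

20.0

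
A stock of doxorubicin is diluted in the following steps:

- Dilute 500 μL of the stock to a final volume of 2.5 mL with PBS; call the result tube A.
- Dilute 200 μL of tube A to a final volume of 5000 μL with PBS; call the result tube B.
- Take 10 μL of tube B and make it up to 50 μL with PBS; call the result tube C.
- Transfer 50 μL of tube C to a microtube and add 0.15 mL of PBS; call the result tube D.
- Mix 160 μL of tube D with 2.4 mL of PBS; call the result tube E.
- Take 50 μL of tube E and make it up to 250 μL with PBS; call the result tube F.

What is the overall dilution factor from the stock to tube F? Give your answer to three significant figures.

2.00 × 10^5

Step 1: 500 μL brought to 2.5 mL → factor 2500/500 = 5
Step 2: 200 μL brought to 5000 μL → factor 5000/200 = 25
Step 3: 10 μL brought to 50 μL → factor 50/10 = 5
Step 4: 50 μL + 0.15 mL = 200 μL total → factor 200/50 = 4
Step 5: 160 μL + 2.4 mL = 2560 μL total → factor 2560/160 = 16
Step 6: 50 μL brought to 250 μL → factor 250/50 = 5
Overall dilution factor = 5 × 25 × 5 × 4 × 16 × 5 = 2 × 10^5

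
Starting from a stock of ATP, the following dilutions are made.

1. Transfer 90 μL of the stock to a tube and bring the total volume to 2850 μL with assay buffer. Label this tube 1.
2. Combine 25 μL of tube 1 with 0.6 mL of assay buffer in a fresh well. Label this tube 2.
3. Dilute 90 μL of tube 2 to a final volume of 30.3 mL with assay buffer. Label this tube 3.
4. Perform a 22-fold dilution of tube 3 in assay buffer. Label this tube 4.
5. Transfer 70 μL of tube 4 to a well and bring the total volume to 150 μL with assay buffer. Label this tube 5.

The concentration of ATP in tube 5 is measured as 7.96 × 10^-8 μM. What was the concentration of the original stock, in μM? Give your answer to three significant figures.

Step 1: 90 μL brought to 2850 μL → factor 2850/90 = 31.667
Step 2: 25 μL + 0.6 mL = 625 μL total → factor 625/25 = 25
Step 3: 90 μL brought to 30.3 mL → factor 30300/90 = 336.67
Step 4: 22-fold → factor 22
Step 5: 70 μL brought to 150 μL → factor 150/70 = 2.1429
Overall dilution factor = 31.667 × 25 × 336.67 × 22 × 2.1429 = 1.2565 × 10^7
Stock = 7.96 × 10^-8 μM × 1.2565 × 10^7 = 1.00 μM

1.00 μM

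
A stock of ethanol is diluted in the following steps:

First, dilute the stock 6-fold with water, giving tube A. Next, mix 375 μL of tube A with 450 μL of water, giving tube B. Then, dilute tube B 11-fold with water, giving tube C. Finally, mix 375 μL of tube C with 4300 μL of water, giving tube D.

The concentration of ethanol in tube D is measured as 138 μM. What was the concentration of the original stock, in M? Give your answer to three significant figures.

Step 1: 6-fold → factor 6
Step 2: 375 μL + 450 μL = 825 μL total → factor 825/375 = 2.2
Step 3: 11-fold → factor 11
Step 4: 375 μL + 4300 μL = 4675 μL total → factor 4675/375 = 12.467
Overall dilution factor = 6 × 2.2 × 11 × 12.467 = 1810.2
Stock = 138 μM × 1810.2 = 2.498 × 10^5 μM = 0.250 M

0.250 M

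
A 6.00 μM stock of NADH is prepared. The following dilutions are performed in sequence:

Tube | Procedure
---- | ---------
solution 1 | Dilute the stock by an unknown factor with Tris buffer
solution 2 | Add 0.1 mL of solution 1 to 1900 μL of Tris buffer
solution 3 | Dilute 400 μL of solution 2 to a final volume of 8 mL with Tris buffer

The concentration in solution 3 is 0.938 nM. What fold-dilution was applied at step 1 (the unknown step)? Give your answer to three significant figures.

16.0-fold

Step 1: unknown factor x
Step 2: 0.1 mL + 1900 μL = 2 mL total → factor 2/0.1 = 20
Step 3: 400 μL brought to 8 mL → factor 8000/400 = 20
Product of known-step factors = 400
Overall factor = 6.00 μM / (0.938 nM) = 6396.6
x = 6396.6 / 400 = 16.0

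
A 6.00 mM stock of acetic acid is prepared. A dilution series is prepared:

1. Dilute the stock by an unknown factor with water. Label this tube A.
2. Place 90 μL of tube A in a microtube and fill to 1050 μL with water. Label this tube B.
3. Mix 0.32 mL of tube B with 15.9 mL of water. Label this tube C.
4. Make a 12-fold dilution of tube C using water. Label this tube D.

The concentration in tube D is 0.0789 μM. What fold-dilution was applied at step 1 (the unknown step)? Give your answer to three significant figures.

10.7-fold

Step 1: unknown factor x
Step 2: 90 μL brought to 1050 μL → factor 1050/90 = 11.667
Step 3: 0.32 mL + 15.9 mL = 16.22 mL total → factor 16.22/0.32 = 50.688
Step 4: 12-fold → factor 12
Product of known-step factors = 7096.2
Overall factor = 6.00 mM / (0.0789 μM) = 76046
x = 76046 / 7096.2 = 10.7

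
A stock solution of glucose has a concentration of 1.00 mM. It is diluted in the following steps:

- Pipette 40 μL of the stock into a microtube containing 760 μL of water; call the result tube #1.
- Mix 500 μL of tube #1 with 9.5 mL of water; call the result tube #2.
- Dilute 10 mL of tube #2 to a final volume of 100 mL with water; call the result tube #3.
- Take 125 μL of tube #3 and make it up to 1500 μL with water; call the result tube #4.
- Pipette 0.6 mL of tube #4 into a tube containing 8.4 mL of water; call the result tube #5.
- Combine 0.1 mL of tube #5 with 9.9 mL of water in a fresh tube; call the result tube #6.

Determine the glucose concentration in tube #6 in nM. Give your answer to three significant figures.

0.0139 nM

Step 1: 40 μL + 760 μL = 800 μL total → factor 800/40 = 20
Step 2: 500 μL + 9.5 mL = 10000 μL total → factor 10000/500 = 20
Step 3: 10 mL brought to 100 mL → factor 100/10 = 10
Step 4: 125 μL brought to 1500 μL → factor 1500/125 = 12
Step 5: 0.6 mL + 8.4 mL = 9 mL total → factor 9/0.6 = 15
Step 6: 0.1 mL + 9.9 mL = 10 mL total → factor 10/0.1 = 100
Overall dilution factor = 20 × 20 × 10 × 12 × 15 × 100 = 7.2 × 10^7
Final = 1.00 mM / 7.2 × 10^7 = 1.389 × 10^-8 mM = 0.0139 nM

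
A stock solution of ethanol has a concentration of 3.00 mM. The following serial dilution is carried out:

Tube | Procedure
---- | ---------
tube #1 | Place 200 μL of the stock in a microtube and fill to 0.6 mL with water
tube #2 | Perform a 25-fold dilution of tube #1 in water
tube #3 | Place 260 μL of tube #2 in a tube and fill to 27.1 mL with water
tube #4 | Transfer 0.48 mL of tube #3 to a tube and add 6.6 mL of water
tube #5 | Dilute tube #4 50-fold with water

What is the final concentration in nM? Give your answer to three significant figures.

0.520 nM

Step 1: 200 μL brought to 0.6 mL → factor 600/200 = 3
Step 2: 25-fold → factor 25
Step 3: 260 μL brought to 27.1 mL → factor 27100/260 = 104.23
Step 4: 0.48 mL + 6.6 mL = 7.08 mL total → factor 7.08/0.48 = 14.75
Step 5: 50-fold → factor 50
Overall dilution factor = 3 × 25 × 104.23 × 14.75 × 50 = 5.7653 × 10^6
Final = 3.00 mM / 5.7653 × 10^6 = 5.204 × 10^-7 mM = 0.520 nM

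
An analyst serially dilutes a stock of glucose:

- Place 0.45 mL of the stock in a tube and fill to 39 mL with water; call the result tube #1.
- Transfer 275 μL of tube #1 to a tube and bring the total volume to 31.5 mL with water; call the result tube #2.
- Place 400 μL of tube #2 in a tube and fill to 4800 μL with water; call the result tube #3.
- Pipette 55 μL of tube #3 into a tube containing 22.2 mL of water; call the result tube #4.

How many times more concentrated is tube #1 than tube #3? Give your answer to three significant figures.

1.37 × 10^3

Step 1: 0.45 mL brought to 39 mL → factor 39/0.45 = 86.667
Step 2: 275 μL brought to 31.5 mL → factor 31500/275 = 114.55
Step 3: 400 μL brought to 4800 μL → factor 4800/400 = 12
Dilution factor to tube #1 = 86.667; to tube #3 = 1.1913 × 10^5
[tube #1]/[tube #3] = (factor to tube #3)/(factor to tube #1) = 1.1913 × 10^5/86.667 = 1.37 × 10^3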